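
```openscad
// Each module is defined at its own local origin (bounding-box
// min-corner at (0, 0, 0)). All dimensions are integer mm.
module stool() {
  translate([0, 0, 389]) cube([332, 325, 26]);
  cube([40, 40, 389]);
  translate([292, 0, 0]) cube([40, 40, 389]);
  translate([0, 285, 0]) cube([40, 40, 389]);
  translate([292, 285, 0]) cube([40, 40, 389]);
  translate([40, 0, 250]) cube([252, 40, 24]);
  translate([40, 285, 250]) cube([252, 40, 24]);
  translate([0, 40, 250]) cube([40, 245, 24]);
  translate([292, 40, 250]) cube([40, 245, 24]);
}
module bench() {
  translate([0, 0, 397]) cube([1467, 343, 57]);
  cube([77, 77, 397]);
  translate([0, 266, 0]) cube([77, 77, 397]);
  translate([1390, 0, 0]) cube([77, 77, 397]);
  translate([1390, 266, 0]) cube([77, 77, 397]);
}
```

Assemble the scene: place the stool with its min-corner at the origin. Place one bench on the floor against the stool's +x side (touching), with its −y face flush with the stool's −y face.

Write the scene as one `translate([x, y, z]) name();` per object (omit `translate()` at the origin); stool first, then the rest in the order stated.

stool();
translate([332, 0, 0]) bench();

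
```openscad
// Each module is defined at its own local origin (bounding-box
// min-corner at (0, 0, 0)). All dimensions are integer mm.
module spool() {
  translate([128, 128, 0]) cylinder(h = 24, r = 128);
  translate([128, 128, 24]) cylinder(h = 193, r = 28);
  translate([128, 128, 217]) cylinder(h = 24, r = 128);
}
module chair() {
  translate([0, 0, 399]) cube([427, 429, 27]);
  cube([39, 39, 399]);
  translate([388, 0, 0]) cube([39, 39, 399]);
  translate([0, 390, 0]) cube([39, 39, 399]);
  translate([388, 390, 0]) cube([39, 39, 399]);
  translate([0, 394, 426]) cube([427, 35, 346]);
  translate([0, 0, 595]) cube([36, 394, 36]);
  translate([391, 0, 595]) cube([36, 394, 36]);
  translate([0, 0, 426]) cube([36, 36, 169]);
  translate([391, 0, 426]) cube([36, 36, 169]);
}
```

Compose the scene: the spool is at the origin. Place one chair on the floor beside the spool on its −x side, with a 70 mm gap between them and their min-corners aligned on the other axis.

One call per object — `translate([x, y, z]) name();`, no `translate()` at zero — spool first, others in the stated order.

spool();
translate([-497, 0, 0]) chair();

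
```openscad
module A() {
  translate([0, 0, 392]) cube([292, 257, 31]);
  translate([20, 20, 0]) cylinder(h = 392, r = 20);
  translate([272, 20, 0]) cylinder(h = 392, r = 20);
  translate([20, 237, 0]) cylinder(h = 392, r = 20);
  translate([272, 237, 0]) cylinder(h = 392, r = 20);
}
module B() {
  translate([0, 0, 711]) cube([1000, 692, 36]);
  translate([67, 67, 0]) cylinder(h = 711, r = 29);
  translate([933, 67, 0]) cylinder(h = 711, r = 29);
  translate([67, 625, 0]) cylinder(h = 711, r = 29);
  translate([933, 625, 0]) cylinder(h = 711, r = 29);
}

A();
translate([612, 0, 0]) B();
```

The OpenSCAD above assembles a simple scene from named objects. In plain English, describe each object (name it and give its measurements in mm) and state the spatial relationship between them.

A is a simple wooden stool: a rectangular seat 292 mm (x) by 257 mm (y), 31 mm thick, top face at z = 423 mm, on four round legs, each 40 mm in diameter. The legs rest on z = 0, each leg's axis is inset half a diameter from the nearest pair of seat edges (so the leg's bounding box is flush with the corner).

B is a rectangular dining table. The top is 1000×692×36 mm with its upper surface at z = 747 mm. It stands on four round legs of 58 mm diameter, each leg's bounding box inset 38 mm from the nearest pair of top edges, running from the floor to the underside of the top.

The table is on the floor beside the stool on its +x side.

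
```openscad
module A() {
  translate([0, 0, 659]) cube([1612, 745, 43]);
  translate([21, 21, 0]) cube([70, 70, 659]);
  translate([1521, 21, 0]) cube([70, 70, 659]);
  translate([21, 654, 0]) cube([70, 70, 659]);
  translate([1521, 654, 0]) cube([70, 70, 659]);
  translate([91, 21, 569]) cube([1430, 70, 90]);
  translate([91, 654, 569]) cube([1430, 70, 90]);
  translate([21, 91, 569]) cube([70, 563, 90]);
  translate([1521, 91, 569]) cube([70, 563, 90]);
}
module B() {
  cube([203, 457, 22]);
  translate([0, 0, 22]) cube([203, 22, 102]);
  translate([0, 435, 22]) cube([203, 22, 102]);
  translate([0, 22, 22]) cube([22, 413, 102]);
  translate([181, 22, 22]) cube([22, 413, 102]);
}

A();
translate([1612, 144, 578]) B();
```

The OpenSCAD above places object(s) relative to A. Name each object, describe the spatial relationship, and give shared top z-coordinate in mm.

Both tops at z = 702 mm.

A is a table. B is an open box. The open box is beside the table with their tops flush at z = 702. The shared top z-coordinate is 702 mm.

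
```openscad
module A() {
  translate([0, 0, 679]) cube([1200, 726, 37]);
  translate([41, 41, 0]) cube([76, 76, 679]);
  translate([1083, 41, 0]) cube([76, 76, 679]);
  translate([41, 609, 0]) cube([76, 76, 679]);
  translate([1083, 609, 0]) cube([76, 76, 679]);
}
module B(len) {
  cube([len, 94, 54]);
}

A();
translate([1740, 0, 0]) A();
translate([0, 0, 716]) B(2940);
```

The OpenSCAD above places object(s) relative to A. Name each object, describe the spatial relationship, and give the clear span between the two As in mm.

A is a table. B is a beam. A beam spans the tops of two tables. The clear span between the two tables is 540 mm.

Second table starts at x = 1740; first ends at x = 1200; clear span = 1740 − 1200 = 540 mm.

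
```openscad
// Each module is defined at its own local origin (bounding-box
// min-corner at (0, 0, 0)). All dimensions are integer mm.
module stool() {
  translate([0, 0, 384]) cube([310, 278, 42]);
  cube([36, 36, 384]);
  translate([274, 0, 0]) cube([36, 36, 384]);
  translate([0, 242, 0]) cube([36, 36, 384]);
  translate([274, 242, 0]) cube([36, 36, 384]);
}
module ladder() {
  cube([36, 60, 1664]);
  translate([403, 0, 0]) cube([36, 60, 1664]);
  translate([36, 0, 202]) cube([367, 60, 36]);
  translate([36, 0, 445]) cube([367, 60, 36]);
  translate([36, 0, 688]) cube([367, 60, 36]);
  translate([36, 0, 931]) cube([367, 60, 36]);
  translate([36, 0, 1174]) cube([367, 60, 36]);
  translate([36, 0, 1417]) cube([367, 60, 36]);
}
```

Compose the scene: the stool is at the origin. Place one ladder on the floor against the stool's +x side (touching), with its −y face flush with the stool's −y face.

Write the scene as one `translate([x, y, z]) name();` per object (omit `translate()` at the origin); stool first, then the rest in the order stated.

stool();
translate([310, 0, 0]) ladder();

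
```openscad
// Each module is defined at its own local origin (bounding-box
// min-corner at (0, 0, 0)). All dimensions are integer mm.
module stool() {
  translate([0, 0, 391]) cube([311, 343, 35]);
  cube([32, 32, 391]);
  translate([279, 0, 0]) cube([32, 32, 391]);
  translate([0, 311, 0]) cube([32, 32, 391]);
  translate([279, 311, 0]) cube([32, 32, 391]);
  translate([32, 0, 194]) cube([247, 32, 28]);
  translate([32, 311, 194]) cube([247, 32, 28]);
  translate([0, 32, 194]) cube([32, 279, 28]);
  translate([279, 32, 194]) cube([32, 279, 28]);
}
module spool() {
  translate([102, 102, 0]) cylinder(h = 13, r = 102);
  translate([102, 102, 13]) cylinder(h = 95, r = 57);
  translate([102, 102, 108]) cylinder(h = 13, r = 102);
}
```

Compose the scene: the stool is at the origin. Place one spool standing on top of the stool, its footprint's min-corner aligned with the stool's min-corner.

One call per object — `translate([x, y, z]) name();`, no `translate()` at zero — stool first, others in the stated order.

stool();
translate([0, 0, 426]) spool();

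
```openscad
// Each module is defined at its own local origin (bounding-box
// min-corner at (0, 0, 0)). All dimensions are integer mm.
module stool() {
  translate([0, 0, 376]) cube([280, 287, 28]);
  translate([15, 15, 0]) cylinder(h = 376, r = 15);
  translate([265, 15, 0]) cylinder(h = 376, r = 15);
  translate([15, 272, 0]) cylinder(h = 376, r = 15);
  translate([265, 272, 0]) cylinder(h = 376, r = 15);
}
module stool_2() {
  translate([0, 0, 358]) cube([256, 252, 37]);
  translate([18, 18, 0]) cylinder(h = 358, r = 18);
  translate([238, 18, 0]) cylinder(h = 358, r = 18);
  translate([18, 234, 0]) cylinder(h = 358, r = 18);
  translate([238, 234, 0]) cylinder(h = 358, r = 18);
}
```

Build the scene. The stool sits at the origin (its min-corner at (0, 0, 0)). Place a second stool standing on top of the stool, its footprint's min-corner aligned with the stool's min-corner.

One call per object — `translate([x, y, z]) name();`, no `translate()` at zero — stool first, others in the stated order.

stool();
translate([0, 0, 404]) stool_2();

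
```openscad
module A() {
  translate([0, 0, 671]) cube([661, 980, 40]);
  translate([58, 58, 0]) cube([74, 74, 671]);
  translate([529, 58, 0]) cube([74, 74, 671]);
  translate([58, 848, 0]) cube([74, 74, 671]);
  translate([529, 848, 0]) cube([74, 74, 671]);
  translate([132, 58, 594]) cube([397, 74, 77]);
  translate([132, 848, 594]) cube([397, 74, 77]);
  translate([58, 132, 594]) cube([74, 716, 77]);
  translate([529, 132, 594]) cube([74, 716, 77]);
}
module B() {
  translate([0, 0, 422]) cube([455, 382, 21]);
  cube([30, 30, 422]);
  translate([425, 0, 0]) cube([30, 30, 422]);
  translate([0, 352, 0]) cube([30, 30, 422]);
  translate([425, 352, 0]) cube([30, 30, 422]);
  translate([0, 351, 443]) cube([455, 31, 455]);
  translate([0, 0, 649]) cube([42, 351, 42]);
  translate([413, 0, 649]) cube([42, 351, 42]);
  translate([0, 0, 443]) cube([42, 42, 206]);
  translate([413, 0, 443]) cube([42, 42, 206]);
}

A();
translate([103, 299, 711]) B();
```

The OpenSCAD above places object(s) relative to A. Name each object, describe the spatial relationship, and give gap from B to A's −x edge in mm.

The chair's min-x is at 103; the table's min-x is 0; gap = 103 mm.

A is a table. B is a chair. The chair is on top of the table, centred. The gap from the chair to the table's −x edge is 103 mm.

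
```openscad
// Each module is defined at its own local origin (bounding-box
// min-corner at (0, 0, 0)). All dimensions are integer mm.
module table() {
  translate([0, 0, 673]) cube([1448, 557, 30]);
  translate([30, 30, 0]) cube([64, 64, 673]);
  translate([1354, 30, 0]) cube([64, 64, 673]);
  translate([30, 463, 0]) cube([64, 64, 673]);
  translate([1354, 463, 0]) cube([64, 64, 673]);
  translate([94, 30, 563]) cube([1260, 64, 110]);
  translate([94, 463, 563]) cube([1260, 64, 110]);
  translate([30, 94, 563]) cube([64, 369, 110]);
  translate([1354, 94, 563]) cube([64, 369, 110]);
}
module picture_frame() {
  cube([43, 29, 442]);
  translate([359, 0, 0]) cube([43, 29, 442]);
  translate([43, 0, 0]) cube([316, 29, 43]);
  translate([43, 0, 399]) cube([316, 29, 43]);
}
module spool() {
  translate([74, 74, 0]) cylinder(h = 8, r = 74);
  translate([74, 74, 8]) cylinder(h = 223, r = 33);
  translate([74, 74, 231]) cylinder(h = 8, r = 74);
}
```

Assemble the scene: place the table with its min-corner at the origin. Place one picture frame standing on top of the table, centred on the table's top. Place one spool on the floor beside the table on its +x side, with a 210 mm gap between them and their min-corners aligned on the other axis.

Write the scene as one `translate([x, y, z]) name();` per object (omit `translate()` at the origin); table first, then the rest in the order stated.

table();
translate([523, 264, 703]) picture_frame();
translate([1658, 0, 0]) spool();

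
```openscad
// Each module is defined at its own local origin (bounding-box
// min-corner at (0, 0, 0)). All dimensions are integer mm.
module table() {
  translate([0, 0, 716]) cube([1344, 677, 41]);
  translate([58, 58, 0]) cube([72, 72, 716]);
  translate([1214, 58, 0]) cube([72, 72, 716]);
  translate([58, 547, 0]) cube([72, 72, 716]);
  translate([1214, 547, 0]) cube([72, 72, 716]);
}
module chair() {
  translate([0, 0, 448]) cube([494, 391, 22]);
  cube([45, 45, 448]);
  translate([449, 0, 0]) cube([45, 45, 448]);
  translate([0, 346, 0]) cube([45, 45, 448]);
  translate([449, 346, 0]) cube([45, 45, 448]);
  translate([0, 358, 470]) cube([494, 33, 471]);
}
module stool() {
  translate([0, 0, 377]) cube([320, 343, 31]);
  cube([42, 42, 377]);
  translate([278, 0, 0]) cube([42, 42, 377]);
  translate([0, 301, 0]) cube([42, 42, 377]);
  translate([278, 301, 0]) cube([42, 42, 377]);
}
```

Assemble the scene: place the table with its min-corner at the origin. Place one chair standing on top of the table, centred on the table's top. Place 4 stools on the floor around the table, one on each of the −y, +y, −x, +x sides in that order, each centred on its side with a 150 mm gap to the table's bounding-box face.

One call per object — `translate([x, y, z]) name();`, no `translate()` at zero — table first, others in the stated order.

table();
translate([425, 143, 757]) chair();
translate([512, -493, 0]) stool();
translate([512, 827, 0]) stool();
translate([-470, 167, 0]) stool();
translate([1494, 167, 0]) stool();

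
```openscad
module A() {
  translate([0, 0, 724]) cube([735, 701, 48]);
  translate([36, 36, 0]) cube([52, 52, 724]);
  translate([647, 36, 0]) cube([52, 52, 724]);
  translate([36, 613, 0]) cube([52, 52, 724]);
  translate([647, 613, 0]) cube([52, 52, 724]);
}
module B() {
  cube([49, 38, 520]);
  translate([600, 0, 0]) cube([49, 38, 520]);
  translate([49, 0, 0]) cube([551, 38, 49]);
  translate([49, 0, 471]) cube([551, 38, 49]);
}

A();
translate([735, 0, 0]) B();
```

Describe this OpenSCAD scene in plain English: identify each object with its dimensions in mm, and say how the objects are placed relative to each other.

A is a table with a 735×701 mm rectangular top, 48 mm thick, top surface at z = 772 mm, supported by four 52×52 mm square legs, each inset 36 mm from the nearest pair of top edges, running from the floor.

B is a rectangular picture frame lying in the x–z plane (depth along y). The opening is 551 mm wide (x) by 422 mm tall (z), surrounded by a border 49 mm wide on all four sides. The frame is 38 mm deep and is made of two full-height vertical stiles with two horizontal rails fitted between them.

The picture frame is against the table's +x side, with their −y faces flush.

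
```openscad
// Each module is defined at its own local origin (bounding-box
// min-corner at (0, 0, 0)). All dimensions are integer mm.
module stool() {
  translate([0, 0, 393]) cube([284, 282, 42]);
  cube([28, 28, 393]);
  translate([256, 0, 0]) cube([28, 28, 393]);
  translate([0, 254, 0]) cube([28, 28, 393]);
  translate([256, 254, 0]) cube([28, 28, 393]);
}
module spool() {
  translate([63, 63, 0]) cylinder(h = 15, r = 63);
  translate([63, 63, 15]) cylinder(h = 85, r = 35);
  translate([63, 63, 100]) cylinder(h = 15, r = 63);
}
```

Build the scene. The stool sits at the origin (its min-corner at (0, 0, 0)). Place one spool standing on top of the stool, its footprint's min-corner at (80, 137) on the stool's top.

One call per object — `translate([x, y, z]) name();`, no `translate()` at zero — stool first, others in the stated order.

stool();
translate([80, 137, 435]) spool();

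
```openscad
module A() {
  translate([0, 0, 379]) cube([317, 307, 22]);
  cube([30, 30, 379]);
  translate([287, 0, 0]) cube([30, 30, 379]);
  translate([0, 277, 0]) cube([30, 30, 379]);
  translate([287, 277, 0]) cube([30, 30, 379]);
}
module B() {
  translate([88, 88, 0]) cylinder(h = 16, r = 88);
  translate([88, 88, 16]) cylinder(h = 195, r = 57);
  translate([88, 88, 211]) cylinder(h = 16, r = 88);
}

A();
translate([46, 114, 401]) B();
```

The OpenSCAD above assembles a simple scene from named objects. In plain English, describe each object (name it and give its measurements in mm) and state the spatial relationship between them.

A is a simple wooden stool: a rectangular seat 317 mm (x) by 307 mm (y), 22 mm thick, top face at z = 401 mm, on four square legs, each 30×30 mm in cross-section. The legs rest on z = 0, each flush with a corner of the seat.

B is a spool: two coaxial disc flanges of radius 88 mm and thickness 16 mm, joined by a core cylinder of radius 57 mm and height 195 mm. The lower flange rests on z = 0 and the three cylinders share a vertical axis.

The spool is on top of the stool.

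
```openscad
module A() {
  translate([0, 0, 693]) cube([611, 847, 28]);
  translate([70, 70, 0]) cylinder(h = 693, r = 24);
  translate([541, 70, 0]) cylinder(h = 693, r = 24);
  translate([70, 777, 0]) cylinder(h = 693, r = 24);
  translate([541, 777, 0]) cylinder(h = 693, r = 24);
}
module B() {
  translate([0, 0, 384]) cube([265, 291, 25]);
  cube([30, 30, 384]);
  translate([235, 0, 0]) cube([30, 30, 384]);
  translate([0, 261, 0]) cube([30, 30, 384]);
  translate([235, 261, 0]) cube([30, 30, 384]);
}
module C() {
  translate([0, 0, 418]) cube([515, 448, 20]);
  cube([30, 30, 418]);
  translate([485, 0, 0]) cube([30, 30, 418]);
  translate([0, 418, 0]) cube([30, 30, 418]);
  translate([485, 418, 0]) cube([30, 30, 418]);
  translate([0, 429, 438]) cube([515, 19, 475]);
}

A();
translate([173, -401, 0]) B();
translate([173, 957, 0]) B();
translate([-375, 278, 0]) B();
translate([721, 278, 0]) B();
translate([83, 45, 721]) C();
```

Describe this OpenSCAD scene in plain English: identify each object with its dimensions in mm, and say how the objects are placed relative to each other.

A is a rectangular dining table. The top is 611×847×28 mm with its upper surface at z = 721 mm. It stands on four round legs of 48 mm diameter, each leg's bounding box inset 46 mm from the nearest pair of top edges, running from the floor to the underside of the top.

B is a simple wooden stool: a rectangular seat 265 mm (x) by 291 mm (y), 25 mm thick, top face at z = 409 mm, on four square legs, each 30×30 mm in cross-section. The legs rest on z = 0, each flush with a corner of the seat.

C is a chair: 515×448 mm seat, 20 mm thick, top at z = 438 mm, on four 30 mm square corner legs flush with the seat edges. A 19 mm thick backrest slab spans the full seat width, extending 475 mm above the seat top, its back face flush with the seat's +y edge.

Four stools sit around the table at the −y, +y, −x, +x sides. The chair is on top of the table.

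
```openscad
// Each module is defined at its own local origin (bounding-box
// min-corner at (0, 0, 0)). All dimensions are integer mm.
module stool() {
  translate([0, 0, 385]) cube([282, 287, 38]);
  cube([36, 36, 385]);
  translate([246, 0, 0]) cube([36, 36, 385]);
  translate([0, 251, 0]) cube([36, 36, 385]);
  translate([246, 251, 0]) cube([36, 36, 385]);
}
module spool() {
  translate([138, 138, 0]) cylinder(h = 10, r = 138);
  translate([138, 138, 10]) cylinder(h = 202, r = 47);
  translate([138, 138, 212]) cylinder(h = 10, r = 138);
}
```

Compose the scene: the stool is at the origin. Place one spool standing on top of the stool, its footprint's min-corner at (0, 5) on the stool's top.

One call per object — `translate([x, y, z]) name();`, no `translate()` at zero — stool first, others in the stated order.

stool();
translate([0, 5, 423]) spool();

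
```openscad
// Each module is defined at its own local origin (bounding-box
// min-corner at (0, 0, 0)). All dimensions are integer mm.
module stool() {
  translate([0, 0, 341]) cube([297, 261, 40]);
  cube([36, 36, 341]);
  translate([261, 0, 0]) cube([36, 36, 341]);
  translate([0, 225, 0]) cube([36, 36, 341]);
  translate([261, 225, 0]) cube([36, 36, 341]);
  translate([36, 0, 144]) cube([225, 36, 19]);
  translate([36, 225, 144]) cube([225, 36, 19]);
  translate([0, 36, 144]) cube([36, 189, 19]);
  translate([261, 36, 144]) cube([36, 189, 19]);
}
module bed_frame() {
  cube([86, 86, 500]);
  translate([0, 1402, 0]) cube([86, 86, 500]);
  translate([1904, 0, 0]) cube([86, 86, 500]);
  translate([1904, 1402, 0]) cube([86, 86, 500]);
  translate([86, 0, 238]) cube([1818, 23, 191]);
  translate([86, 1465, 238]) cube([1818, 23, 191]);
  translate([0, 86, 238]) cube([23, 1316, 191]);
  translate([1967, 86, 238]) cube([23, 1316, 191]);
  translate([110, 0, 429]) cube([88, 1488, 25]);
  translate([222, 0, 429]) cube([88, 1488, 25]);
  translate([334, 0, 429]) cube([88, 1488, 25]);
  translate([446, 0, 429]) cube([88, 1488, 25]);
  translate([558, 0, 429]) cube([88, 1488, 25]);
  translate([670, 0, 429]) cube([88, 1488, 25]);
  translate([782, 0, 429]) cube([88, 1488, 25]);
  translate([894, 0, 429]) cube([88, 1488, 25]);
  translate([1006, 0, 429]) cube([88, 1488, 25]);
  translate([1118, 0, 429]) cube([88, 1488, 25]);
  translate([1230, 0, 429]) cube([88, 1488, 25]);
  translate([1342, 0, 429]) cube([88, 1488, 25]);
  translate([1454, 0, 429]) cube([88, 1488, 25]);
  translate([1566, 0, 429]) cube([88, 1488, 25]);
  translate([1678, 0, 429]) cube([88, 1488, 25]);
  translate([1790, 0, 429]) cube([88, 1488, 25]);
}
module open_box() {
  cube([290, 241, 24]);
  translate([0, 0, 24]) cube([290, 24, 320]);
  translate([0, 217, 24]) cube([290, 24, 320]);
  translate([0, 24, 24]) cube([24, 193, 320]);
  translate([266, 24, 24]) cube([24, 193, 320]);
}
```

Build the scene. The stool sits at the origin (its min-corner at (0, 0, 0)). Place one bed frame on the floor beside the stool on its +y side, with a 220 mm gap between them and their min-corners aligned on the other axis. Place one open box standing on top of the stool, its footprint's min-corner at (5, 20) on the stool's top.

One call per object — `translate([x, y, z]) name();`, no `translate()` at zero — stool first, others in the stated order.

stool();
translate([0, 481, 0]) bed_frame();
translate([5, 20, 381]) open_box();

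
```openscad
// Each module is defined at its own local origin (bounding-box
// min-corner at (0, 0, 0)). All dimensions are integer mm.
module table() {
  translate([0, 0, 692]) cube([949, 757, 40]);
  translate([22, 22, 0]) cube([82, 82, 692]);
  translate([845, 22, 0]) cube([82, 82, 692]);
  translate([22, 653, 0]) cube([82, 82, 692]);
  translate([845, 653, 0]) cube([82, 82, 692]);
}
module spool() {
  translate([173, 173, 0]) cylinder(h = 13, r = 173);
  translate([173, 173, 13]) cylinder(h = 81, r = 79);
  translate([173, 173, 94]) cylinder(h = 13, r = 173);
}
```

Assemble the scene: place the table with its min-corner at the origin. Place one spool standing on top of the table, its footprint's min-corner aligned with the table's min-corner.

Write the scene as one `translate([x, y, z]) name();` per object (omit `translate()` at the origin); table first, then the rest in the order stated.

table();
translate([0, 0, 732]) spool();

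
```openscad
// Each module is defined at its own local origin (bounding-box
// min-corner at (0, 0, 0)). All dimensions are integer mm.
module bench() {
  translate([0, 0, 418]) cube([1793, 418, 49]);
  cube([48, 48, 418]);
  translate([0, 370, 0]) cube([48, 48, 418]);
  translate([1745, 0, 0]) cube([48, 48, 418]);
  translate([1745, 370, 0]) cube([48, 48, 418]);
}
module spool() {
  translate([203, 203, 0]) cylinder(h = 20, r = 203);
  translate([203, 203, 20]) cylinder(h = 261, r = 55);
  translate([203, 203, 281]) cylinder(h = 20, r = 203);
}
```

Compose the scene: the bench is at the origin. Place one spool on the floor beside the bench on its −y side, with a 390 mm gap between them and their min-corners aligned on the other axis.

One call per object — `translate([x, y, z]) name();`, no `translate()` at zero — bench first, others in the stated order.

bench();
translate([0, -796, 0]) spool();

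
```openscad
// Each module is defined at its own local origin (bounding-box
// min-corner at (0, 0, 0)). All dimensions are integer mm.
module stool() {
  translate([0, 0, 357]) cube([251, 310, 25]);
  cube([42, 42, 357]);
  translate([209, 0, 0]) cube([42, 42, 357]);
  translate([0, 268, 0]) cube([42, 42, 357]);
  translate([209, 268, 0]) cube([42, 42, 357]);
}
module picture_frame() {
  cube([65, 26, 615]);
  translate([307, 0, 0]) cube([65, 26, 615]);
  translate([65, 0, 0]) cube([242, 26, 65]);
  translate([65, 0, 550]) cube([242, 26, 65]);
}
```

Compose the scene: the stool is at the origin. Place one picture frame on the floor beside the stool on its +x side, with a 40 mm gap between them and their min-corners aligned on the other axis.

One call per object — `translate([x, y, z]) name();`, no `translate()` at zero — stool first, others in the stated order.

stool();
translate([291, 0, 0]) picture_frame();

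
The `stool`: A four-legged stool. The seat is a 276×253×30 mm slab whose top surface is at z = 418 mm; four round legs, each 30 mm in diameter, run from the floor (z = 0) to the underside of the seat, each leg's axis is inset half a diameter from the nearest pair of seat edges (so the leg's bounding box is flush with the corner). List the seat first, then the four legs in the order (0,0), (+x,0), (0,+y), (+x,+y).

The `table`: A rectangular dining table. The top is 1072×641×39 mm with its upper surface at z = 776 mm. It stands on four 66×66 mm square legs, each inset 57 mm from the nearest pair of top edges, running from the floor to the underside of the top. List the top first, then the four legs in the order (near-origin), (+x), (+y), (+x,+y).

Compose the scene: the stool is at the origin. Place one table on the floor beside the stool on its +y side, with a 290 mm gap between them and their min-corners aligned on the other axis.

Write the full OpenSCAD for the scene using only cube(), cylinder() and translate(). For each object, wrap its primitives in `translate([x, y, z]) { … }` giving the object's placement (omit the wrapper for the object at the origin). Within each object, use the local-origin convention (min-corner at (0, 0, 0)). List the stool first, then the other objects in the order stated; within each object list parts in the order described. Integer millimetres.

translate([0, 0, 388]) cube([276, 253, 30]);
translate([15, 15, 0]) cylinder(h = 388, r = 15);
translate([261, 15, 0]) cylinder(h = 388, r = 15);
translate([15, 238, 0]) cylinder(h = 388, r = 15);
translate([261, 238, 0]) cylinder(h = 388, r = 15);
translate([0, 543, 0]) {
  translate([0, 0, 737]) cube([1072, 641, 39]);
  translate([57, 57, 0]) cube([66, 66, 737]);
  translate([949, 57, 0]) cube([66, 66, 737]);
  translate([57, 518, 0]) cube([66, 66, 737]);
  translate([949, 518, 0]) cube([66, 66, 737]);
}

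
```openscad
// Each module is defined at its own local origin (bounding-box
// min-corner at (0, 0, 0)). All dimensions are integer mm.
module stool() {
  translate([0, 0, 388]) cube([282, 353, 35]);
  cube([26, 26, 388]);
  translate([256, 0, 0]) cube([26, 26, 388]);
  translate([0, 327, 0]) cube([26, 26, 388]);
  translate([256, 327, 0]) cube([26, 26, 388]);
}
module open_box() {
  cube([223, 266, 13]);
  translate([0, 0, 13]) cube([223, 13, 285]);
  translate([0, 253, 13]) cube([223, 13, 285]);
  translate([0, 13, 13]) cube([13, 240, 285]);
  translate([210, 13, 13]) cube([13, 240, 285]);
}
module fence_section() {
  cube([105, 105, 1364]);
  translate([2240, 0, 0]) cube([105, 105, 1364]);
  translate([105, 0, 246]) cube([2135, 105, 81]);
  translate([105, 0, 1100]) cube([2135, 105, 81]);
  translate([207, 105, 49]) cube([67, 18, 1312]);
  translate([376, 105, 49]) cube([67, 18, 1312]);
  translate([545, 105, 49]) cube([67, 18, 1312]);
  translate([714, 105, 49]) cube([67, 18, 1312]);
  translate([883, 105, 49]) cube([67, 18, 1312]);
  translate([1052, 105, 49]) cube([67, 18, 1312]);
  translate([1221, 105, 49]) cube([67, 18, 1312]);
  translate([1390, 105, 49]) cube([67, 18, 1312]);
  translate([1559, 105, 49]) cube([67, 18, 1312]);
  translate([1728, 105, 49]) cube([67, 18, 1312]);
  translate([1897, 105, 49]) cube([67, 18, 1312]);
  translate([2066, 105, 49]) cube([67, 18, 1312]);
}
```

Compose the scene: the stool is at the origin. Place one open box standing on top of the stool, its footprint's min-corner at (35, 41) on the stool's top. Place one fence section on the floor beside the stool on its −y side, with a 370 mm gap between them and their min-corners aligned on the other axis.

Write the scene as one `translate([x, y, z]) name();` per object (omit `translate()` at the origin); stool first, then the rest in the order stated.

stool();
translate([35, 41, 423]) open_box();
translate([0, -493, 0]) fence_section();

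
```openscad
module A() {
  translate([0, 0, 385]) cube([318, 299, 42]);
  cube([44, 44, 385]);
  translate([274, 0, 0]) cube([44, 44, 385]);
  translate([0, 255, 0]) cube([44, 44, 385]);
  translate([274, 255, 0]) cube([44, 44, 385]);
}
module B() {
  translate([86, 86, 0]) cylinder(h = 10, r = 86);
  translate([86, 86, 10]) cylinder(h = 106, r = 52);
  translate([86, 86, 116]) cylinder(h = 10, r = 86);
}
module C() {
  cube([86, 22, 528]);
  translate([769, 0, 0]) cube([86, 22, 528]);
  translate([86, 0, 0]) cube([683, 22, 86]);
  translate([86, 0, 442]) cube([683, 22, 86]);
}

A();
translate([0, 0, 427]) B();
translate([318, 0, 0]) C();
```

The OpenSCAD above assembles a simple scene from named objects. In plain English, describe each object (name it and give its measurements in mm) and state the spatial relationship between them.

A is a simple wooden stool: a rectangular seat 318 mm (x) by 299 mm (y), 42 mm thick, top face at z = 427 mm, on four square legs, each 44×44 mm in cross-section. The legs rest on z = 0, each flush with a corner of the seat.

B is a spool: two coaxial disc flanges of radius 86 mm and thickness 10 mm, joined by a core cylinder of radius 52 mm and height 106 mm. The lower flange rests on z = 0 and the three cylinders share a vertical axis.

C is a picture frame with a 683×356 mm rectangular opening (x by z) and a uniform 86 mm border on every side. Frame depth is 22 mm along y. It is built from two vertical stiles running the full outside height and two horizontal rails spanning the gap between the stiles.

The spool is on top of the stool. The picture frame is against the stool's +x side, with their −y faces flush.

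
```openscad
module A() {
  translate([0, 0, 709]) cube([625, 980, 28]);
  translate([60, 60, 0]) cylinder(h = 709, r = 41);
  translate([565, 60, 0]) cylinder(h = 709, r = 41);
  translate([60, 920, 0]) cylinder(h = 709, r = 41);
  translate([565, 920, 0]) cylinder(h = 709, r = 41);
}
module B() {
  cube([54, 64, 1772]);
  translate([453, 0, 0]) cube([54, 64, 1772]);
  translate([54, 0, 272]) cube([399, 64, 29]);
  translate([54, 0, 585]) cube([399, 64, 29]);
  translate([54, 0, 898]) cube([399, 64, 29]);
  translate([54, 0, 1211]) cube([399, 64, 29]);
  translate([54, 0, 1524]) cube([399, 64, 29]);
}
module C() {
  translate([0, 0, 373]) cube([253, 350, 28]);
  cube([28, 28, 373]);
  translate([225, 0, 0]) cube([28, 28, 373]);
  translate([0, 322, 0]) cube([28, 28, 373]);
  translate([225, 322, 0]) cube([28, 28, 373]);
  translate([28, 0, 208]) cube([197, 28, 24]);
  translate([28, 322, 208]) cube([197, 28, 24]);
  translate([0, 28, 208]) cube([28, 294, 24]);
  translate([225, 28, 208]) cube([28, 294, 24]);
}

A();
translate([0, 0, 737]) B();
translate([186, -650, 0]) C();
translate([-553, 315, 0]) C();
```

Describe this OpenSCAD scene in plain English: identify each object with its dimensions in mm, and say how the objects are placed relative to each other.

A is a table: top 625 mm (x) × 980 mm (y), 28 mm thick, upper face at z = 737 mm, on four round legs of 82 mm diameter, each leg's bounding box inset 19 mm from the nearest pair of top edges, running from z = 0 to the bottom of the top.

B is a straight ladder. Two 54×64 mm vertical rails, 1772 mm tall, stand 507 mm apart (outside-to-outside) with their front faces coplanar on the −y side. 5 rungs, each 64 mm deep and 29 mm tall, span between the inner faces of the rails, front faces flush with the rails. The lowest rung's underside is at z = 272 mm and rungs are spaced 313 mm apart (underside to underside).

C is a simple wooden stool: a rectangular seat 253 mm (x) by 350 mm (y), 28 mm thick, top face at z = 401 mm, on four square legs, each 28×28 mm in cross-section. The legs rest on z = 0, each flush with a corner of the seat. Four stretchers, 28 mm wide and 24 mm tall, connect adjacent legs with their undersides at z = 208 mm, each running between the inner faces of the legs it joins and aligned with the legs' outer faces on the other axis.

The ladder is on top of the table. Two stools sit around the table at the −y, −x sides.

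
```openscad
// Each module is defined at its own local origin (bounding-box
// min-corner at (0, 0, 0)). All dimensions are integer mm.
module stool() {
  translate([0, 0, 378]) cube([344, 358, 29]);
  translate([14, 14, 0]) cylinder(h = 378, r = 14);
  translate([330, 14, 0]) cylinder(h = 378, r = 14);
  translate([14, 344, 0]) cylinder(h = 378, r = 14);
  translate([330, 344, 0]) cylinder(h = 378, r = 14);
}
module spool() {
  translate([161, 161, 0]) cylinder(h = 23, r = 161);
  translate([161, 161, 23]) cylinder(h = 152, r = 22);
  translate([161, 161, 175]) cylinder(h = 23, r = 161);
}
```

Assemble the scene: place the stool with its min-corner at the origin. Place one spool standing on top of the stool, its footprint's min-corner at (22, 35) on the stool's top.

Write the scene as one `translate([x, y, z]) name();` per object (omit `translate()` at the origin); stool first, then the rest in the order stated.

stool();
translate([22, 35, 407]) spool();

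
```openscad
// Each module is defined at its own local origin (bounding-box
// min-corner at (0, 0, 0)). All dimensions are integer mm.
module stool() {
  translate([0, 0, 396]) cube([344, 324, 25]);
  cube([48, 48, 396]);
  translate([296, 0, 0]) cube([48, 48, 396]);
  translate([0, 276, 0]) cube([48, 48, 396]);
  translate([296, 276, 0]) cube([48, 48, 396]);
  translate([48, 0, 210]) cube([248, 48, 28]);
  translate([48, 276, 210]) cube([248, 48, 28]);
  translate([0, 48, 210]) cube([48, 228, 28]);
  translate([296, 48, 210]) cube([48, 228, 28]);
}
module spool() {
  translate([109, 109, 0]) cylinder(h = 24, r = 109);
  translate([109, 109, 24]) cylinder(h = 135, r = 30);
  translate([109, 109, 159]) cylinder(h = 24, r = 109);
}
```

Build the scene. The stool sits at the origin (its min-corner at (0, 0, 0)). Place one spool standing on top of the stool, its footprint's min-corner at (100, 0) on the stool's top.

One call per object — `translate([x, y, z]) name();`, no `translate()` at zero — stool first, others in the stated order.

stool();
translate([100, 0, 421]) spool();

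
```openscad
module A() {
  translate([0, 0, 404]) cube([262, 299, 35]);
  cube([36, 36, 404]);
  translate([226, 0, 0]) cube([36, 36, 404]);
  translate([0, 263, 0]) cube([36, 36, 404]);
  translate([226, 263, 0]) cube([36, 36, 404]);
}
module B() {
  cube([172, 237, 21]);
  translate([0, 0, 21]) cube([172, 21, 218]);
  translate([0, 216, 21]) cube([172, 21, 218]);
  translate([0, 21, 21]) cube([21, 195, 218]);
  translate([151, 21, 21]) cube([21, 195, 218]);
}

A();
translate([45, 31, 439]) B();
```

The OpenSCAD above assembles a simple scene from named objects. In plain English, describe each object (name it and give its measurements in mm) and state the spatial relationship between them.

A is a four-legged stool. The seat is a 262×299×35 mm slab whose top surface is at z = 439 mm; four square legs, each 36×36 mm in cross-section, run from the floor (z = 0) to the underside of the seat, each flush with a corner of the seat.

B is an open-topped rectangular box: outside dimensions 172×237×239 mm, with a uniform wall and base thickness of 21 mm. The base is a full 172×237 slab on the floor; four walls sit on top of the base. The front and back walls (the −y and +y sides) span the full width; the two side walls fit between them.

The open box is on top of the stool, centred.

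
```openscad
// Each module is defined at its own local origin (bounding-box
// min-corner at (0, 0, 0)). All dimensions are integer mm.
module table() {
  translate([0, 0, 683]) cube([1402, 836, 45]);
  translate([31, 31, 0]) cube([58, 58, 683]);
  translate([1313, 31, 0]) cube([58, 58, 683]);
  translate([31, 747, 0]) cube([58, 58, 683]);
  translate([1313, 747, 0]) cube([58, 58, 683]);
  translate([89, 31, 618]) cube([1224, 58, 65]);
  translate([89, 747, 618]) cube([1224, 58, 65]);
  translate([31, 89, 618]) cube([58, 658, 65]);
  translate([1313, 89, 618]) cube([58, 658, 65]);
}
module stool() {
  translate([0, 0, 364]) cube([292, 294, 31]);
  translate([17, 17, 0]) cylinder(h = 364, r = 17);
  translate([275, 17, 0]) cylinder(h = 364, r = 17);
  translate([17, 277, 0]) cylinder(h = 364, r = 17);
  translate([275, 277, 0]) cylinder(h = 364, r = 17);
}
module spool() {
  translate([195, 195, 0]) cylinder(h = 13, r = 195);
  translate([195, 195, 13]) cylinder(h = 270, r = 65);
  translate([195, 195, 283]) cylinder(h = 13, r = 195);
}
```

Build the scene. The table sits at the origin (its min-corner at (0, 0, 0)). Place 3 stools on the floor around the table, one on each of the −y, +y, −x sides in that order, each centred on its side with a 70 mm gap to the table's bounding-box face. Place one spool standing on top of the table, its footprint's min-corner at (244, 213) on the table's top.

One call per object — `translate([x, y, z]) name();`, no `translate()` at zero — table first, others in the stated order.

table();
translate([555, -364, 0]) stool();
translate([555, 906, 0]) stool();
translate([-362, 271, 0]) stool();
translate([244, 213, 728]) spool();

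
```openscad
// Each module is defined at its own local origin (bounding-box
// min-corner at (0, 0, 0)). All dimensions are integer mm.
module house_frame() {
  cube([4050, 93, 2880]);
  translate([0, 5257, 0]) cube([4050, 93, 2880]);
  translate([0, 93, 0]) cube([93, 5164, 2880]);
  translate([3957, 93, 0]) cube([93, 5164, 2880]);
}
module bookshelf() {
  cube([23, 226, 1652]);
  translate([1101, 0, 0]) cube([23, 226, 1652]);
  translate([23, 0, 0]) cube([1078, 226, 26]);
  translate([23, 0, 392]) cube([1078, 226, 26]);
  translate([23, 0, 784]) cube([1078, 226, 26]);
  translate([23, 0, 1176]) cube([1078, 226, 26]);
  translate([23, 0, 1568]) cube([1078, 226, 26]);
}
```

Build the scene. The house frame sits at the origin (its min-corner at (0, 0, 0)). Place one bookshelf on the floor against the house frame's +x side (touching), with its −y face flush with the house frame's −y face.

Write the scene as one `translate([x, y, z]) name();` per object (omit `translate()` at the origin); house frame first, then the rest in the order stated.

house_frame();
translate([4050, 0, 0]) bookshelf();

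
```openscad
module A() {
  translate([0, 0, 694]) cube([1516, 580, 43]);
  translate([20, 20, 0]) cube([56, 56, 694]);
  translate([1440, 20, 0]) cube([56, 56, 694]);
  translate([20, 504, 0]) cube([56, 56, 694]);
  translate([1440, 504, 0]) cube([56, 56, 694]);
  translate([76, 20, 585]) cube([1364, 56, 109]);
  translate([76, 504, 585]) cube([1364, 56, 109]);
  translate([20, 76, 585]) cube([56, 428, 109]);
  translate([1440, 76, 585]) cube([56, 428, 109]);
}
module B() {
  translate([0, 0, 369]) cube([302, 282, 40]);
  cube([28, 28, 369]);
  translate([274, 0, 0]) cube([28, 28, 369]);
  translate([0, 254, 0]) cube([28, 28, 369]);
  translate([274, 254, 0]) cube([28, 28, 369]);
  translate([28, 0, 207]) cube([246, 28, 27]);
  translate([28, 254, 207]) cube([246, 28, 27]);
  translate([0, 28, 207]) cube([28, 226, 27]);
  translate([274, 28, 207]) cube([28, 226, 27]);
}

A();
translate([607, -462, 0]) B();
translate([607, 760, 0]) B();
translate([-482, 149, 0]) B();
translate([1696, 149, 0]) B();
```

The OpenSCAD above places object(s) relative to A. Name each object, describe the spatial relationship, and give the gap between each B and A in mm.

A is a table. B is a stool. Four stools sit around the table at the −y, +y, −x, +x sides. The gap between each stool and the table is 180 mm.

Each stool's nearest face is 180 mm from the table's bounding box.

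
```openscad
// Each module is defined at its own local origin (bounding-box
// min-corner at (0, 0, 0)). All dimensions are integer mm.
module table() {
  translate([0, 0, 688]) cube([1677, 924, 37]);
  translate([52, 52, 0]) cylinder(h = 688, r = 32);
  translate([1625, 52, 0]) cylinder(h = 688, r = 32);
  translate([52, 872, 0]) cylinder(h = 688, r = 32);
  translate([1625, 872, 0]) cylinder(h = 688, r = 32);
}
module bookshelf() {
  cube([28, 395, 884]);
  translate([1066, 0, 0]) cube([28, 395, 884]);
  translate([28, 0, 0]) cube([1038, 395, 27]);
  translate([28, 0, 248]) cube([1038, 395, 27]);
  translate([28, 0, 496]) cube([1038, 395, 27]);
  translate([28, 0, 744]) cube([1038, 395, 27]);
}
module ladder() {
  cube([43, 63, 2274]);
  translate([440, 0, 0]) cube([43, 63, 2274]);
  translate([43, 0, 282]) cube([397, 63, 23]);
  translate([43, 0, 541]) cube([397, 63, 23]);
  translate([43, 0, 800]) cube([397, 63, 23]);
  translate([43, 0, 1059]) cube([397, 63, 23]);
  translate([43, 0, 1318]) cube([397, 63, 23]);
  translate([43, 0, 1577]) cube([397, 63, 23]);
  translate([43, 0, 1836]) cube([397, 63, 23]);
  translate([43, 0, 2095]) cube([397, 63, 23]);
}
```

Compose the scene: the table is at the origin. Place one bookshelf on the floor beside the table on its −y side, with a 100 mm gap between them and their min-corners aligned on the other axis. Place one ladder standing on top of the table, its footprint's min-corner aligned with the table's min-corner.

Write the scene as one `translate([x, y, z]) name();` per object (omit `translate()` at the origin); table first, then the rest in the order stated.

table();
translate([0, -495, 0]) bookshelf();
translate([0, 0, 725]) ladder();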